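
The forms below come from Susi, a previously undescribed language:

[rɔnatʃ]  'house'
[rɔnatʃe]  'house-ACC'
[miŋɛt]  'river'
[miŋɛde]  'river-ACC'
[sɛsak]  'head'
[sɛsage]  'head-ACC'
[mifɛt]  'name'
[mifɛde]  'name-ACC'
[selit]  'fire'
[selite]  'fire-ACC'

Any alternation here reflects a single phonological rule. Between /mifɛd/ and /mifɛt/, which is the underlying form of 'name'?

The root 'name' surfaces as [mifɛt] and [mifɛde], with a stem-final [t] ~ [d] alternation.
The stem 'fire' ([selit], [selite]) shows [t] unchanged in both environments, so [t] cannot be basic with [d] derived before the ACC suffix.
So /d/ is underlying, and a rule of word-final obstruent devoicing — voiced obstruents become voiceless word-finally — gives [t].

/mifɛd/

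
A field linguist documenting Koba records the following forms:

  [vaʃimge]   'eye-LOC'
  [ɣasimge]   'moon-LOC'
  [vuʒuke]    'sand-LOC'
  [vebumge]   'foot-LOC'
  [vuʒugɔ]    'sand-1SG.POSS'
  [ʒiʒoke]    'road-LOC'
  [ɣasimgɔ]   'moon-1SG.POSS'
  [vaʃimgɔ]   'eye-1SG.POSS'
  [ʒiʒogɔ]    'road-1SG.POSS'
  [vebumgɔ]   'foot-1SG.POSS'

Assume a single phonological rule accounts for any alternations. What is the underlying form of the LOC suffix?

The LOC suffix surfaces as [-ge] and [-ke], depending on the final segment of the stem.
The 1SG.POSS suffix, which begins with [g], is invariant after every stem; so [g] is not altered by any rule here.
The LOC suffix is therefore /-ke/ underlyingly, with post-nasal voicing: voiceless stops become voiced after a nasal.

/-ke/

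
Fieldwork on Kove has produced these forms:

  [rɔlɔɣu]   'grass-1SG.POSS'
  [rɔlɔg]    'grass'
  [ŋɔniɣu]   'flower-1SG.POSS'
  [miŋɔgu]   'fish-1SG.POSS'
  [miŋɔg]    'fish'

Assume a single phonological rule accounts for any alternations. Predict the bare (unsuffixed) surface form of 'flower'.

[ŋɔnig]

'grass' shows [ɣ] ~ [g] at the end of the stem ([rɔlɔɣu] vs [rɔlɔg]).
The stem 'fish' ([miŋɔgu], [miŋɔg]) shows [g] unchanged in both environments, so [g] cannot be basic with [ɣ] derived before the 1SG.POSS suffix.
The alternation reflects word-final hardening: voiced fricatives become stops word-finally. /ɣ/ is underlying.
From [ŋɔniɣu] the stem 'flower' is /ŋɔniɣ/; word-finally this yields [ŋɔnig].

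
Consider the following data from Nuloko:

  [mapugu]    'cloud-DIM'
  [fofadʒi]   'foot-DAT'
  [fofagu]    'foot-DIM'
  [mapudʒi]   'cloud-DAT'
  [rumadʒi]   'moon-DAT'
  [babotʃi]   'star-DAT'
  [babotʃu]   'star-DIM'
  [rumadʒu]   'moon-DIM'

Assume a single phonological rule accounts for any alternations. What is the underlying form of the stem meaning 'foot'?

/fofag/

The root 'foot' surfaces as [fofadʒi] and [fofagu], with a stem-final [dʒ] ~ [g] alternation.
The stem 'moon' ([rumadʒi], [rumadʒu]) shows [dʒ] unchanged in both environments, so [dʒ] cannot be basic with [g] derived before the DIM suffix.
So /g/ is underlying, and a rule of palatalization before a front vowel — /g/ becomes palato-alveolar [dʒ] before a front vowel — gives [dʒ].
The underlying form of 'foot' is therefore /fofag/.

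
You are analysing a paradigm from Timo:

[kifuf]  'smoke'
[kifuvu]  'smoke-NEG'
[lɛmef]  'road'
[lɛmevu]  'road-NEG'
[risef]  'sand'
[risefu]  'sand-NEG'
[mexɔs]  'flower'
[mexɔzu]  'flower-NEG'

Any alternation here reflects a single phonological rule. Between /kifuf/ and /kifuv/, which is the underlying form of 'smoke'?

'smoke' shows [f] ~ [v] at the end of the stem ([kifuf] vs [kifuvu]).
But 'sand' keeps [f] in both environments ([risef], [risefu]), so there is no rule changing /f/ to [v] before the NEG suffix.
Therefore /v/ is basic and [f] is derived by word-final obstruent devoicing (voiced obstruents become voiceless word-finally).

/kifuv/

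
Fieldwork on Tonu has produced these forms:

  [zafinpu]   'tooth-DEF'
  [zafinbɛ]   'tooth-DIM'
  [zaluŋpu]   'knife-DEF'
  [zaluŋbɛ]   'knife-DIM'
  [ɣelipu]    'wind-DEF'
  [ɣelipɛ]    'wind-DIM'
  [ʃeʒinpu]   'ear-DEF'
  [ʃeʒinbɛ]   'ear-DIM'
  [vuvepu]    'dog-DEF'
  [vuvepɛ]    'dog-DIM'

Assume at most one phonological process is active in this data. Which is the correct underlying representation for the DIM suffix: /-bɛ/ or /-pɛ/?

The DIM suffix surfaces as [-bɛ] and [-pɛ], depending on the final segment of the stem.
The DEF suffix, which begins with [p], is invariant after every stem; so [p] is not altered by any rule here.
So the underlying form is /-bɛ/, and voiced stops become voiceless after a vowel.

/-bɛ/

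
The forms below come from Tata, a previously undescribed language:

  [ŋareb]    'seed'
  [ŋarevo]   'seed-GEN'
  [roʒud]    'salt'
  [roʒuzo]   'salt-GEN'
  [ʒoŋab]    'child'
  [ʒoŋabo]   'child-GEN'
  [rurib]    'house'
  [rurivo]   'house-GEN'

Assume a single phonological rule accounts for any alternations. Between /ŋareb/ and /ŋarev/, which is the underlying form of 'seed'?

/ŋarev/

The stem for 'seed' ends in [b] in [ŋareb] but [v] in [ŋarevo].
But 'child' keeps [b] in both environments ([ʒoŋab], [ʒoŋabo]), so there is no rule changing /b/ to [v] before the GEN suffix.
The underlying segment must be /v/; voiced fricatives become stops word-finally, yielding [b] there.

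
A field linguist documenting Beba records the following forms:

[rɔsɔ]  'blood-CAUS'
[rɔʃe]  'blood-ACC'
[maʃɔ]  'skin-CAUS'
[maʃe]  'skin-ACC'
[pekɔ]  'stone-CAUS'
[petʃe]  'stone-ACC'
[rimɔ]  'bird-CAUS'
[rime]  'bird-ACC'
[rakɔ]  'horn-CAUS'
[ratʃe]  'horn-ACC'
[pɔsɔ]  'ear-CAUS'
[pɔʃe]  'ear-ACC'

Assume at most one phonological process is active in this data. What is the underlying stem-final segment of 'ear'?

/s/

In [pɔsɔ] and [pɔʃe] the final segment of 'ear' alternates: [s] ~ [ʃ].
Compare 'skin', with invariant [ʃ] in [maʃɔ] and [maʃe]: an analysis with underlying /ʃ/ and a rule producing [s] before the CAUS suffix would wrongly predict alternation here too.
The underlying segment must be /s/; /k/ and /s/ become palato-alveolar [tʃ] and [ʃ] before a front vowel, yielding [ʃ] there.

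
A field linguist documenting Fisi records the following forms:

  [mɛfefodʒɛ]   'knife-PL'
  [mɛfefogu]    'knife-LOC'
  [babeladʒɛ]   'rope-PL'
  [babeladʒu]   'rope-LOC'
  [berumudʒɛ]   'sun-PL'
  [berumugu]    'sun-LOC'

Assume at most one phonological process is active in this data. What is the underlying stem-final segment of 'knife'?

/g/

In [mɛfefodʒɛ] and [mɛfefogu] the final segment of 'knife' alternates: [dʒ] ~ [g].
But 'rope' keeps [dʒ] in both environments ([babeladʒɛ], [babeladʒu]), so there is no rule changing /dʒ/ to [g] before the LOC suffix.
So /g/ is underlying, and a rule of palatalization before a front vowel — /g/ becomes palato-alveolar [dʒ] before a front vowel — gives [dʒ].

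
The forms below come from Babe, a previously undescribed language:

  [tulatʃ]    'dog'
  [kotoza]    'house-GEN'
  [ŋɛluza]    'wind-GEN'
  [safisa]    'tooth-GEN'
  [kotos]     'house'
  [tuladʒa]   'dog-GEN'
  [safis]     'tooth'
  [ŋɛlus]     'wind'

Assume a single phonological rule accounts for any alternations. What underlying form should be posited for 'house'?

/kotoz/

'house' shows [z] ~ [s] at the end of the stem ([kotoza] vs [kotos]).
But 'tooth' keeps [s] in both environments ([safisa], [safis]), so there is no rule changing /s/ to [z] before the GEN suffix.
The underlying segment must be /z/; voiced obstruents become voiceless word-finally, yielding [s] there.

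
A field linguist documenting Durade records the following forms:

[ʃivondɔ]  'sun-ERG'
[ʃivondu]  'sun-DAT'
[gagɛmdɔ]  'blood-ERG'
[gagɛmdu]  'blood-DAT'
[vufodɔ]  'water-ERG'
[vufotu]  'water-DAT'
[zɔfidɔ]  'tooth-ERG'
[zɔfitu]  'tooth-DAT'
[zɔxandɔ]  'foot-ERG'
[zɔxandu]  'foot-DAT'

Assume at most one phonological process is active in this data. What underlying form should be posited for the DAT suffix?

The DAT suffix surfaces as [-du] and [-tu], depending on the final segment of the stem.
By contrast the ERG suffix keeps its initial [d] throughout — that segment must be underlying.
The DAT suffix is therefore /-tu/ underlyingly, with post-nasal voicing: voiceless stops become voiced after a nasal.

/-tu/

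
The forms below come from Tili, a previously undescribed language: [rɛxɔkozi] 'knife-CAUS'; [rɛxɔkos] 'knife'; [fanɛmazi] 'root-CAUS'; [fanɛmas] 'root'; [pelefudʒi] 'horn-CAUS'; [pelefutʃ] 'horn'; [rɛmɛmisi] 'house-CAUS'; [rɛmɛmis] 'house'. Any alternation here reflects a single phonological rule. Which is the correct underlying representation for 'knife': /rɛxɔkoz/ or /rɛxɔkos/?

/rɛxɔkoz/

'knife' shows [z] ~ [s] at the end of the stem ([rɛxɔkozi] vs [rɛxɔkos]).
But 'house' keeps [s] in both environments ([rɛmɛmisi], [rɛmɛmis]), so there is no rule changing /s/ to [z] before the CAUS suffix.
The underlying segment must be /z/; voiced obstruents become voiceless word-finally, yielding [s] there.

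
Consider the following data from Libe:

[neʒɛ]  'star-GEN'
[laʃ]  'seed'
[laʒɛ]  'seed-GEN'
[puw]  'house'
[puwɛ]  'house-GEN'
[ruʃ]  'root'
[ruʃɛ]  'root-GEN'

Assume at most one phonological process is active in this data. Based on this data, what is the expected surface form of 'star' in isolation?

[neʃ]

The stem for 'seed' ends in [ʃ] in [laʃ] but [ʒ] in [laʒɛ].
Compare 'root', with invariant [ʃ] in [ruʃ] and [ruʃɛ]: an analysis with underlying /ʃ/ and a rule producing [ʒ] before the GEN suffix would wrongly predict alternation here too.
The alternation reflects word-final obstruent devoicing: voiced obstruents become voiceless word-finally. /ʒ/ is underlying.
The one attested form of 'star', [neʒɛ], shows underlying /neʒ/. Applying the same rule word-finally gives [neʃ].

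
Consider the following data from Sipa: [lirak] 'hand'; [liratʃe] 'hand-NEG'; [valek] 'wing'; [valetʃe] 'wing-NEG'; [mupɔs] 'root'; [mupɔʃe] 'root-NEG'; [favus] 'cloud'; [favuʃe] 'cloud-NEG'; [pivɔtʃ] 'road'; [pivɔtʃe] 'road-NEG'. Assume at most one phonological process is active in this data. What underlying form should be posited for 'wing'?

/valek/

'wing' shows [k] ~ [tʃ] at the end of the stem ([valek] vs [valetʃe]).
Compare 'road', with invariant [tʃ] in [pivɔtʃ] and [pivɔtʃe]: an analysis with underlying /tʃ/ and a rule producing [k] in isolation would wrongly predict alternation here too.
So /k/ is underlying, and a rule of palatalization before a front vowel — /k/ and /s/ become palato-alveolar [tʃ] and [ʃ] before a front vowel — gives [tʃ].
Hence 'wing' is /valek/ underlyingly.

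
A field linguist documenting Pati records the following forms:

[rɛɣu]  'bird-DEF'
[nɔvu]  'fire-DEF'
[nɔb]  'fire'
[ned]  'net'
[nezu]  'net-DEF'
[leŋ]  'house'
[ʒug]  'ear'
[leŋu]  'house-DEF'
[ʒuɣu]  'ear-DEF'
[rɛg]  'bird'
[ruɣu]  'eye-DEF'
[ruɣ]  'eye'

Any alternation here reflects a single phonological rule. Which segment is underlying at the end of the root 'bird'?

The root 'bird' surfaces as [rɛɣu] and [rɛg], with a stem-final [ɣ] ~ [g] alternation.
If /ɣ/ were underlying and a rule turned it into [g] in isolation, 'eye' would also alternate; but it has [ɣ] in both [ruɣu] and [ruɣ].
The underlying segment must be /g/; voiced stops become fricatives between vowels, yielding [ɣ] there.

/g/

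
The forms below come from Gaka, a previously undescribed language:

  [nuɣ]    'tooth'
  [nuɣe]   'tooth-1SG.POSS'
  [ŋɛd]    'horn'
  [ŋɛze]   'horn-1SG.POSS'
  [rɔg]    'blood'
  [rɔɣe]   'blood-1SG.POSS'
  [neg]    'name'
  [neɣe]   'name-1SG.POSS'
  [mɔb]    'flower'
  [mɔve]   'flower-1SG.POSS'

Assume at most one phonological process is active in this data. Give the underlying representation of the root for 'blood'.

/rɔg/

'blood' shows [g] ~ [ɣ] at the end of the stem ([rɔg] vs [rɔɣe]).
But 'tooth' keeps [ɣ] in both environments ([nuɣ], [nuɣe]), so there is no rule changing /ɣ/ to [g] in isolation.
So /g/ is underlying, and a rule of intervocalic spirantization — voiced stops become fricatives between vowels — gives [ɣ].
So 'blood' = /rɔg/.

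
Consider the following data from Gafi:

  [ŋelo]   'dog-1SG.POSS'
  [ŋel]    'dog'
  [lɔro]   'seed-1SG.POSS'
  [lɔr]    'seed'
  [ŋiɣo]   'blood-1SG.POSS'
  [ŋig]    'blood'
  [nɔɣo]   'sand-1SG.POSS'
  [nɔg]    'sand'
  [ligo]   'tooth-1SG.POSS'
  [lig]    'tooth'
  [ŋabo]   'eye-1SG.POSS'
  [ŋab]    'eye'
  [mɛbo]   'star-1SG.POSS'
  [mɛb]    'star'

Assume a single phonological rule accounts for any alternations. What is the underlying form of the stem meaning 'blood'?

In [ŋiɣo] and [ŋig] the final segment of 'blood' alternates: [ɣ] ~ [g].
But 'tooth' keeps [g] in both environments ([ligo], [lig]), so there is no rule changing /g/ to [ɣ] before the 1SG.POSS suffix.
The alternation reflects word-final hardening: voiced fricatives become stops word-finally. /ɣ/ is underlying.

/ŋiɣ/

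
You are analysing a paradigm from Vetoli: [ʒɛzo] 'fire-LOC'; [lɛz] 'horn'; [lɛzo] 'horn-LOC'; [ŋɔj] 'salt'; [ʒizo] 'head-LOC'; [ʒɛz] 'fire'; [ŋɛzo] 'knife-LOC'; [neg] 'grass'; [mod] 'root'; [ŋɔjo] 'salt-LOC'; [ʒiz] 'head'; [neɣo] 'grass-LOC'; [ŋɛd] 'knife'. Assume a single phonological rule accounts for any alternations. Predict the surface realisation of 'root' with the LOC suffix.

[mozo]

The stem for 'knife' ends in [d] in [ŋɛd] but [z] in [ŋɛzo].
If /z/ were underlying and a rule turned it into [d] in isolation, 'head' would also alternate; but it has [z] in both [ʒiz] and [ʒizo].
Therefore /d/ is basic and [z] is derived by intervocalic spirantization (voiced stops become fricatives between vowels).
The one attested form of 'root', [mod], shows underlying /mod/. Applying the same rule between vowels gives [mozo].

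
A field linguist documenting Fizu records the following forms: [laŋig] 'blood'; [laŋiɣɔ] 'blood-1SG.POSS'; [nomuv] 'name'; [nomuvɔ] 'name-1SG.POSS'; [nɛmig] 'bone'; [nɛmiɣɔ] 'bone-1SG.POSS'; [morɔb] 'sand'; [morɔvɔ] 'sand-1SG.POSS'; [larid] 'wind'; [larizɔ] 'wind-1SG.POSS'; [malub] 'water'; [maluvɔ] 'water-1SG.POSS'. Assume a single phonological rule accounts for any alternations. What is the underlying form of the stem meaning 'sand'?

The stem for 'sand' ends in [b] in [morɔb] but [v] in [morɔvɔ].
The stem 'name' ([nomuv], [nomuvɔ]) shows [v] unchanged in both environments, so [v] cannot be basic with [b] derived in isolation.
The underlying segment must be /b/; voiced stops become fricatives between vowels, yielding [v] there.

/morɔb/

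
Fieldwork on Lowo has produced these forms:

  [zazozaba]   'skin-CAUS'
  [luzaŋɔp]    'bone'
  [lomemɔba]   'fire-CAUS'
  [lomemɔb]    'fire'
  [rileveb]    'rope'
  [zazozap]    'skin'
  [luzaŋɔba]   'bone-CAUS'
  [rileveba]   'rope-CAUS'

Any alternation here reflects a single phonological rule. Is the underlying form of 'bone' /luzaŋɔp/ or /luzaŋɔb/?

The root 'bone' surfaces as [luzaŋɔba] and [luzaŋɔp], with a stem-final [b] ~ [p] alternation.
The stem 'rope' ([rileveba], [rileveb]) shows [b] unchanged in both environments, so [b] cannot be basic with [p] derived in isolation.
The alternation reflects intervocalic voicing: voiceless stops become voiced between vowels. /p/ is underlying.

/luzaŋɔp/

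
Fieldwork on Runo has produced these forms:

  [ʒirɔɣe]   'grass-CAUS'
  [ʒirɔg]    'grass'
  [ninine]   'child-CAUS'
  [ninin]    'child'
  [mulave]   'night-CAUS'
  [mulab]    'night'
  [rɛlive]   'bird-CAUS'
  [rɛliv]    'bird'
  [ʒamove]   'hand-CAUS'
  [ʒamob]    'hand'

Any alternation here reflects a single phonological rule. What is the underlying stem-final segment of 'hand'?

/b/

In [ʒamove] and [ʒamob] the final segment of 'hand' alternates: [v] ~ [b].
Compare 'bird', with invariant [v] in [rɛlive] and [rɛliv]: an analysis with underlying /v/ and a rule producing [b] in isolation would wrongly predict alternation here too.
The underlying segment must be /b/; voiced stops become fricatives between vowels, yielding [v] there.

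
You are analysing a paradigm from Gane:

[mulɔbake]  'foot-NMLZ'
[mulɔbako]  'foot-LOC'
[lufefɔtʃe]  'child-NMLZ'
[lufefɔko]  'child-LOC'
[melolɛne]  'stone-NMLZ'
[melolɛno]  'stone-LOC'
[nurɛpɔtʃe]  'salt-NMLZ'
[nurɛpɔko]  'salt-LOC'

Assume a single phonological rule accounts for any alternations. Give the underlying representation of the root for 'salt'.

/nurɛpɔtʃ/

In [nurɛpɔtʃe] and [nurɛpɔko] the final segment of 'salt' alternates: [tʃ] ~ [k].
The stem 'foot' ([mulɔbake], [mulɔbako]) shows [k] unchanged in both environments, so [k] cannot be basic with [tʃ] derived before the NMLZ suffix.
The underlying segment must be /tʃ/; palato-alveolar /tʃ/ becomes [k] when no front vowel follows, yielding [k] there.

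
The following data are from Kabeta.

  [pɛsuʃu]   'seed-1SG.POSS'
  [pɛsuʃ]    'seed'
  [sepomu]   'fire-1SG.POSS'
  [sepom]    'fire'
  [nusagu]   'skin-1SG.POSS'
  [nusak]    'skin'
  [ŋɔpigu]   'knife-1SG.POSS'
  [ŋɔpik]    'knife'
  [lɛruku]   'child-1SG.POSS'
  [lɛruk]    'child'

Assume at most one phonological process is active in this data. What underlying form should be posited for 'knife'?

/ŋɔpig/

'knife' shows [g] ~ [k] at the end of the stem ([ŋɔpigu] vs [ŋɔpik]).
If /k/ were underlying and a rule turned it into [g] before the 1SG.POSS suffix, 'child' would also alternate; but it has [k] in both [lɛruku] and [lɛruk].
Therefore /g/ is basic and [k] is derived by word-final obstruent devoicing (voiced obstruents become voiceless word-finally).
Hence 'knife' is /ŋɔpig/ underlyingly.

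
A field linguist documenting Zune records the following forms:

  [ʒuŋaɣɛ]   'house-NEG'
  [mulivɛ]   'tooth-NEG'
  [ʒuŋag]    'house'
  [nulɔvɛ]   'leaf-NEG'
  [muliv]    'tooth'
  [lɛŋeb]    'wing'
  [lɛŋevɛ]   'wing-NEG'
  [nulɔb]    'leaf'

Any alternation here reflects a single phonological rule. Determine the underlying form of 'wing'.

/lɛŋeb/

'wing' shows [v] ~ [b] at the end of the stem ([lɛŋevɛ] vs [lɛŋeb]).
The stem 'tooth' ([mulivɛ], [muliv]) shows [v] unchanged in both environments, so [v] cannot be basic with [b] derived in isolation.
So /b/ is underlying, and a rule of intervocalic spirantization — voiced stops become fricatives between vowels — gives [v].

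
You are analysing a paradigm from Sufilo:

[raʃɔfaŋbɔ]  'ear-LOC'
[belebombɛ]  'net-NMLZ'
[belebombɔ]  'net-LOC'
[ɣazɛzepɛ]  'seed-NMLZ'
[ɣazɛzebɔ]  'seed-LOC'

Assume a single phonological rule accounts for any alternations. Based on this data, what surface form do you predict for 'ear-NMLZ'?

The NMLZ suffix surfaces as [-bɛ] and [-pɛ], depending on the final segment of the stem.
By contrast the LOC suffix keeps its initial [b] throughout — that segment must be underlying.
So the underlying form is /-pɛ/, and voiceless stops become voiced after a nasal.
After 'ear', which ends in a nasal, the suffix surfaces as [-bɛ], giving [raʃɔfaŋbɛ].

[raʃɔfaŋbɛ]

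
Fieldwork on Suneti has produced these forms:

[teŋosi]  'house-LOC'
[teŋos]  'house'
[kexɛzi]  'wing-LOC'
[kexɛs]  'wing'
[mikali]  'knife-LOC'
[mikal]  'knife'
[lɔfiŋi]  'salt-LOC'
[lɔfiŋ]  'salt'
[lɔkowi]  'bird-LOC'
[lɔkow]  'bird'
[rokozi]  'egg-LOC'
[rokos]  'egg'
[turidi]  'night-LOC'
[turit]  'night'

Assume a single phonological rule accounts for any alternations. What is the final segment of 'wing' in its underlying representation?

In [kexɛzi] and [kexɛs] the final segment of 'wing' alternates: [z] ~ [s].
The stem 'house' ([teŋosi], [teŋos]) shows [s] unchanged in both environments, so [s] cannot be basic with [z] derived before the LOC suffix.
The alternation reflects word-final obstruent devoicing: voiced obstruents become voiceless word-finally. /z/ is underlying.

/z/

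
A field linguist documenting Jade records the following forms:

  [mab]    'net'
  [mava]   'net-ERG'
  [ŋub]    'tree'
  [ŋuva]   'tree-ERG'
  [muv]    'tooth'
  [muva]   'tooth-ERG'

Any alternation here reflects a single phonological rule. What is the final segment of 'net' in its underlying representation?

/b/

The root 'net' surfaces as [mab] and [mava], with a stem-final [b] ~ [v] alternation.
The stem 'tooth' ([muv], [muva]) shows [v] unchanged in both environments, so [v] cannot be basic with [b] derived in isolation.
The underlying segment must be /b/; voiced stops become fricatives between vowels, yielding [v] there.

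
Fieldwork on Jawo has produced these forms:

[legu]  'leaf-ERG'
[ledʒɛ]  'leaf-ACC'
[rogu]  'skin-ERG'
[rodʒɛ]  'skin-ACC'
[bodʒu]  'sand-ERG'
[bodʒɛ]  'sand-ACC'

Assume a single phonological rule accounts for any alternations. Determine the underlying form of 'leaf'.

/leg/

In [legu] and [ledʒɛ] the final segment of 'leaf' alternates: [g] ~ [dʒ].
But 'sand' keeps [dʒ] in both environments ([bodʒu], [bodʒɛ]), so there is no rule changing /dʒ/ to [g] before the ERG suffix.
The alternation reflects palatalization before a front vowel: /g/ becomes palato-alveolar [dʒ] before a front vowel. /g/ is underlying.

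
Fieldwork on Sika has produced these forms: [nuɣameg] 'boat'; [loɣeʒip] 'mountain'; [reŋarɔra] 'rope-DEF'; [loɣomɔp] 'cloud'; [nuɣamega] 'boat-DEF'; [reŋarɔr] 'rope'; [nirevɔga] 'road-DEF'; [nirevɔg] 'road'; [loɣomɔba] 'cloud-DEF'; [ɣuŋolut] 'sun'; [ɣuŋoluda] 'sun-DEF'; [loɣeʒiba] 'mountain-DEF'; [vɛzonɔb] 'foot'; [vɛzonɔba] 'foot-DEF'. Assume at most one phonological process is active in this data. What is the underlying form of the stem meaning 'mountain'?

The stem for 'mountain' ends in [b] in [loɣeʒiba] but [p] in [loɣeʒip].
The stem 'foot' ([vɛzonɔba], [vɛzonɔb]) shows [b] unchanged in both environments, so [b] cannot be basic with [p] derived in isolation.
So /p/ is underlying, and a rule of intervocalic voicing — voiceless stops become voiced between vowels — gives [b].

/loɣeʒip/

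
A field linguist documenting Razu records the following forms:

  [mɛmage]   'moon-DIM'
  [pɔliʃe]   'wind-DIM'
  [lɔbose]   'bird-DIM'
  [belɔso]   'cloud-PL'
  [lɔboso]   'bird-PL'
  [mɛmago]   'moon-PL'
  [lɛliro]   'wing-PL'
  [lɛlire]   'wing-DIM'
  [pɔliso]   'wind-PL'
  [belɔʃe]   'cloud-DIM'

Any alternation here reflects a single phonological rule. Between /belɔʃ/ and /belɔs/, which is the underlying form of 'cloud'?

In [belɔso] and [belɔʃe] the final segment of 'cloud' alternates: [s] ~ [ʃ].
The stem 'bird' ([lɔboso], [lɔbose]) shows [s] unchanged in both environments, so [s] cannot be basic with [ʃ] derived before the DIM suffix.
The underlying segment must be /ʃ/; palato-alveolar /ʃ/ becomes [s] when no front vowel follows, yielding [s] there.

/belɔʃ/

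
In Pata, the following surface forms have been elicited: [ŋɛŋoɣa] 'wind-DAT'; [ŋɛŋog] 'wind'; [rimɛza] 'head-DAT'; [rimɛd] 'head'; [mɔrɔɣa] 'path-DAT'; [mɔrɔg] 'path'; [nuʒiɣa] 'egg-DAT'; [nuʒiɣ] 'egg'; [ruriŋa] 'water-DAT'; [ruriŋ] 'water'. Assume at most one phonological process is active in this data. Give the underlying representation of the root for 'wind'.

/ŋɛŋog/

In [ŋɛŋoɣa] and [ŋɛŋog] the final segment of 'wind' alternates: [ɣ] ~ [g].
Compare 'egg', with invariant [ɣ] in [nuʒiɣa] and [nuʒiɣ]: an analysis with underlying /ɣ/ and a rule producing [g] in isolation would wrongly predict alternation here too.
Therefore /g/ is basic and [ɣ] is derived by intervocalic spirantization (voiced stops become fricatives between vowels).
So 'wind' = /ŋɛŋog/.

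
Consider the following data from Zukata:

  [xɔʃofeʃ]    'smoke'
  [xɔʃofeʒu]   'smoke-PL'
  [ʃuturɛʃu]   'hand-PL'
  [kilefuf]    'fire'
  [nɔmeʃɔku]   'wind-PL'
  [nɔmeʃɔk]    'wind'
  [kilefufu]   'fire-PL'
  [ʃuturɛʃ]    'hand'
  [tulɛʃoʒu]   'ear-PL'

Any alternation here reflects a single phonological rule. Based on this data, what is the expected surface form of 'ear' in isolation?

'smoke' shows [ʃ] ~ [ʒ] at the end of the stem ([xɔʃofeʃ] vs [xɔʃofeʒu]).
The stem 'hand' ([ʃuturɛʃ], [ʃuturɛʃu]) shows [ʃ] unchanged in both environments, so [ʃ] cannot be basic with [ʒ] derived before the PL suffix.
The alternation reflects word-final obstruent devoicing: voiced obstruents become voiceless word-finally. /ʒ/ is underlying.
The one attested form of 'ear', [tulɛʃoʒu], shows underlying /tulɛʃoʒ/. Applying the same rule word-finally gives [tulɛʃoʃ].

[tulɛʃoʃ]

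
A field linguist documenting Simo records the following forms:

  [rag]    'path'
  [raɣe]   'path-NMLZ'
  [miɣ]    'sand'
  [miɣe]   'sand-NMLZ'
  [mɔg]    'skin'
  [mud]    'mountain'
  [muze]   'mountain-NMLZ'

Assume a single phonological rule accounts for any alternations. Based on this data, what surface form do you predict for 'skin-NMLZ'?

[mɔɣe]

In [rag] and [raɣe] the final segment of 'path' alternates: [g] ~ [ɣ].
Compare 'sand', with invariant [ɣ] in [miɣ] and [miɣe]: an analysis with underlying /ɣ/ and a rule producing [g] in isolation would wrongly predict alternation here too.
So /g/ is underlying, and a rule of intervocalic spirantization — voiced stops become fricatives between vowels — gives [ɣ].
The one attested form of 'skin', [mɔg], shows underlying /mɔg/. Applying the same rule between vowels gives [mɔɣe].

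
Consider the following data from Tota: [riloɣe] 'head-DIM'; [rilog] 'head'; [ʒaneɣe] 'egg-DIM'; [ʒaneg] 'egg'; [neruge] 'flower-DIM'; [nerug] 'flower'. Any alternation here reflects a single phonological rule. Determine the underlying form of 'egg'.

/ʒaneɣ/

The stem for 'egg' ends in [ɣ] in [ʒaneɣe] but [g] in [ʒaneg].
The stem 'flower' ([neruge], [nerug]) shows [g] unchanged in both environments, so [g] cannot be basic with [ɣ] derived before the DIM suffix.
The alternation reflects word-final hardening: voiced fricatives become stops word-finally. /ɣ/ is underlying.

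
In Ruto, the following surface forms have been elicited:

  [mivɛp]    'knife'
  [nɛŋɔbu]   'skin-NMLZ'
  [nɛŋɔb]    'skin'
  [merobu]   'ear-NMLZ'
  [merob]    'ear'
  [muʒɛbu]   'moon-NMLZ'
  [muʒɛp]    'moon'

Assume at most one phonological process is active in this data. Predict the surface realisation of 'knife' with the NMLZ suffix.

[mivɛbu]

'moon' shows [b] ~ [p] at the end of the stem ([muʒɛbu] vs [muʒɛp]).
But 'skin' keeps [b] in both environments ([nɛŋɔbu], [nɛŋɔb]), so there is no rule changing /b/ to [p] in isolation.
The underlying segment must be /p/; voiceless stops become voiced between vowels, yielding [b] there.
From [mivɛp] the stem 'knife' is /mivɛp/; between vowels this yields [mivɛbu].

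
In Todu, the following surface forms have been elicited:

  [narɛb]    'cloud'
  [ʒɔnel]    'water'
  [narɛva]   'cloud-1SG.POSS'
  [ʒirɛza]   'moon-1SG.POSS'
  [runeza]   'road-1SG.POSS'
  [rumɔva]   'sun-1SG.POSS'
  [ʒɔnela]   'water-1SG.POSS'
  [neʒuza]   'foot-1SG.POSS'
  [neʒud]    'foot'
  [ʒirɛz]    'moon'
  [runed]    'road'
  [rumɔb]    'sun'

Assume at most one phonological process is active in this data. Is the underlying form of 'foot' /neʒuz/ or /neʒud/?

/neʒud/

In [neʒud] and [neʒuza] the final segment of 'foot' alternates: [d] ~ [z].
But 'moon' keeps [z] in both environments ([ʒirɛz], [ʒirɛza]), so there is no rule changing /z/ to [d] in isolation.
Therefore /d/ is basic and [z] is derived by intervocalic spirantization (voiced stops become fricatives between vowels).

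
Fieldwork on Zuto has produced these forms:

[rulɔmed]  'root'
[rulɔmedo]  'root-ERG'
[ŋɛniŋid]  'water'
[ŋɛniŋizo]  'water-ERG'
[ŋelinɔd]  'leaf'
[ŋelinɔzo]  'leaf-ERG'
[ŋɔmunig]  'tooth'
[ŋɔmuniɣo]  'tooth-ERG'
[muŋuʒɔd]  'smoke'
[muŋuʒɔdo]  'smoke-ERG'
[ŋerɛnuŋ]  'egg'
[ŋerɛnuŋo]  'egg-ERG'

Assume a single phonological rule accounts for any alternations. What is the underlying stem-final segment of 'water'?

In [ŋɛniŋid] and [ŋɛniŋizo] the final segment of 'water' alternates: [d] ~ [z].
But 'root' keeps [d] in both environments ([rulɔmed], [rulɔmedo]), so there is no rule changing /d/ to [z] before the ERG suffix.
Therefore /z/ is basic and [d] is derived by word-final hardening (voiced fricatives become stops word-finally).

/z/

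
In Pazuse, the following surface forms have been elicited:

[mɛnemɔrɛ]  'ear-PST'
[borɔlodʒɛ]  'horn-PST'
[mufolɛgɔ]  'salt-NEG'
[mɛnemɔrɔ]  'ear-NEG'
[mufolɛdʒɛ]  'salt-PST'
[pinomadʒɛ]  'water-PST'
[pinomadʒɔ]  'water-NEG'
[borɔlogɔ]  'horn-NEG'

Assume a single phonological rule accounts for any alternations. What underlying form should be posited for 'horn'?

/borɔlog/

'horn' shows [dʒ] ~ [g] at the end of the stem ([borɔlodʒɛ] vs [borɔlogɔ]).
Compare 'water', with invariant [dʒ] in [pinomadʒɛ] and [pinomadʒɔ]: an analysis with underlying /dʒ/ and a rule producing [g] before the NEG suffix would wrongly predict alternation here too.
Therefore /g/ is basic and [dʒ] is derived by palatalization before a front vowel (/g/ becomes palato-alveolar [dʒ] before a front vowel).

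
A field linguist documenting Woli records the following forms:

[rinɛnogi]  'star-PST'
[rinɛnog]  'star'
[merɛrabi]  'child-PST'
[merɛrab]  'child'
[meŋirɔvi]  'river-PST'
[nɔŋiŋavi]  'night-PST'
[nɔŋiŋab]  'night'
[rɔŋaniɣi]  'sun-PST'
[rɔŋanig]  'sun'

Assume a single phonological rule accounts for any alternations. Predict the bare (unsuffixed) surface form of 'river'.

The stem for 'night' ends in [v] in [nɔŋiŋavi] but [b] in [nɔŋiŋab].
But 'child' keeps [b] in both environments ([merɛrabi], [merɛrab]), so there is no rule changing /b/ to [v] before the PST suffix.
The alternation reflects word-final hardening: voiced fricatives become stops word-finally. /v/ is underlying.
The one attested form of 'river', [meŋirɔvi], shows underlying /meŋirɔv/. Applying the same rule word-finally gives [meŋirɔb].

[meŋirɔb]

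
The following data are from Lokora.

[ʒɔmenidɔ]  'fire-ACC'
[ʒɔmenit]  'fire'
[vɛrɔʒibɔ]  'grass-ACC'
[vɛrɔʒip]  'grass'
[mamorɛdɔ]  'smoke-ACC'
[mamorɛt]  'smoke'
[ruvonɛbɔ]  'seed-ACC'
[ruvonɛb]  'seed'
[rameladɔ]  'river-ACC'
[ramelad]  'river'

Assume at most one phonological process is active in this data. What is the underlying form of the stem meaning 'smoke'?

/mamorɛt/

'smoke' shows [d] ~ [t] at the end of the stem ([mamorɛdɔ] vs [mamorɛt]).
If /d/ were underlying and a rule turned it into [t] in isolation, 'river' would also alternate; but it has [d] in both [rameladɔ] and [ramelad].
The alternation reflects intervocalic voicing: voiceless stops become voiced between vowels. /t/ is underlying.
So 'smoke' = /mamorɛt/.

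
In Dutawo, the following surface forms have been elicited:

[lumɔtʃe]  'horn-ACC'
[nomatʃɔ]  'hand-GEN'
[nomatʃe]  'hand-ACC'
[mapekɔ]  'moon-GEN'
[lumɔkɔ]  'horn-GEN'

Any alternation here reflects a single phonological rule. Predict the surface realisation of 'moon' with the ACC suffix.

The stem for 'horn' ends in [tʃ] in [lumɔtʃe] but [k] in [lumɔkɔ].
Compare 'hand', with invariant [tʃ] in [nomatʃe] and [nomatʃɔ]: an analysis with underlying /tʃ/ and a rule producing [k] before the GEN suffix would wrongly predict alternation here too.
Therefore /k/ is basic and [tʃ] is derived by palatalization before a front vowel (/k/ becomes palato-alveolar [tʃ] before a front vowel).
From [mapekɔ] the stem 'moon' is /mapek/; before a front vowel this yields [mapetʃe].

[mapetʃe]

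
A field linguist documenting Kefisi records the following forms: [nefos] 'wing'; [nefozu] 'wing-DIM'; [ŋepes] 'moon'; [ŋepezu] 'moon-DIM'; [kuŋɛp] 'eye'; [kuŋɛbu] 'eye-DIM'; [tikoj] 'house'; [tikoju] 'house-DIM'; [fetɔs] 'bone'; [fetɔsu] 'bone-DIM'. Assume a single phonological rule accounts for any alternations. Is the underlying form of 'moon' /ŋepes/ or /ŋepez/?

/ŋepez/

In [ŋepes] and [ŋepezu] the final segment of 'moon' alternates: [s] ~ [z].
If /s/ were underlying and a rule turned it into [z] before the DIM suffix, 'bone' would also alternate; but it has [s] in both [fetɔs] and [fetɔsu].
The alternation reflects word-final obstruent devoicing: voiced obstruents become voiceless word-finally. /z/ is underlying.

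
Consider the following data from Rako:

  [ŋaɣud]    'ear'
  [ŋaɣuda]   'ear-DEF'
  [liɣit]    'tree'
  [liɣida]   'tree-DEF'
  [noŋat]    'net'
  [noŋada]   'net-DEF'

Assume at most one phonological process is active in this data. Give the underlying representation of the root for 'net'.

The root 'net' surfaces as [noŋat] and [noŋada], with a stem-final [t] ~ [d] alternation.
Compare 'ear', with invariant [d] in [ŋaɣud] and [ŋaɣuda]: an analysis with underlying /d/ and a rule producing [t] in isolation would wrongly predict alternation here too.
The alternation reflects intervocalic voicing: voiceless stops become voiced between vowels. /t/ is underlying.

/noŋat/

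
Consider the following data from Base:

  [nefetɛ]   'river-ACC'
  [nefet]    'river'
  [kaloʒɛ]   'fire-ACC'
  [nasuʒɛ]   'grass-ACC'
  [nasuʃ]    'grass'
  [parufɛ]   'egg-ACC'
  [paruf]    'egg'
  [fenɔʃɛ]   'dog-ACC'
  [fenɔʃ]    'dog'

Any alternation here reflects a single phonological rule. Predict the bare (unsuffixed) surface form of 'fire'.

'grass' shows [ʒ] ~ [ʃ] at the end of the stem ([nasuʒɛ] vs [nasuʃ]).
The stem 'dog' ([fenɔʃɛ], [fenɔʃ]) shows [ʃ] unchanged in both environments, so [ʃ] cannot be basic with [ʒ] derived before the ACC suffix.
The alternation reflects word-final obstruent devoicing: voiced obstruents become voiceless word-finally. /ʒ/ is underlying.
From [kaloʒɛ] the stem 'fire' is /kaloʒ/; word-finally this yields [kaloʃ].

[kaloʃ]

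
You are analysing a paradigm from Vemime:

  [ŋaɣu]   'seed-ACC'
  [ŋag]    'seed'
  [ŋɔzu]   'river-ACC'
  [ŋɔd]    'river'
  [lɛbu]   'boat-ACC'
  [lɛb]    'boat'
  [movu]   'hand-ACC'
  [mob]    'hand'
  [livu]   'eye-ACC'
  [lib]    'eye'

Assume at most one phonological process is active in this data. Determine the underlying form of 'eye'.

'eye' shows [v] ~ [b] at the end of the stem ([livu] vs [lib]).
The stem 'boat' ([lɛbu], [lɛb]) shows [b] unchanged in both environments, so [b] cannot be basic with [v] derived before the ACC suffix.
The alternation reflects word-final hardening: voiced fricatives become stops word-finally. /v/ is underlying.
The underlying form of 'eye' is therefore /liv/.

/liv/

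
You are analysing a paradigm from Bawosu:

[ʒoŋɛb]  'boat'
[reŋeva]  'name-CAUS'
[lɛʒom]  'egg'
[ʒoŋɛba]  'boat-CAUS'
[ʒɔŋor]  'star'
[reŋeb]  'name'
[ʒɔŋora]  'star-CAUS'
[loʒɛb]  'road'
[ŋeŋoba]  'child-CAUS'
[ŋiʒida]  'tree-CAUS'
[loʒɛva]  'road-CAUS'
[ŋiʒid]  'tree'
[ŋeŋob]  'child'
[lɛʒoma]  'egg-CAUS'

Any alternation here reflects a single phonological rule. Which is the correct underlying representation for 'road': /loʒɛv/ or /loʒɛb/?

The root 'road' surfaces as [loʒɛva] and [loʒɛb], with a stem-final [v] ~ [b] alternation.
If /b/ were underlying and a rule turned it into [v] before the CAUS suffix, 'child' would also alternate; but it has [b] in both [ŋeŋoba] and [ŋeŋob].
The alternation reflects word-final hardening: voiced fricatives become stops word-finally. /v/ is underlying.

/loʒɛv/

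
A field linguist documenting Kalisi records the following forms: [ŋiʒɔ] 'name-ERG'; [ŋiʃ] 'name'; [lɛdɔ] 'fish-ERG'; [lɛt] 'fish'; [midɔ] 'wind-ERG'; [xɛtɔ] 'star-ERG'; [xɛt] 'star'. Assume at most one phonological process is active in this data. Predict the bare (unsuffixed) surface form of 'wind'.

[mit]

'fish' shows [d] ~ [t] at the end of the stem ([lɛdɔ] vs [lɛt]).
Compare 'star', with invariant [t] in [xɛtɔ] and [xɛt]: an analysis with underlying /t/ and a rule producing [d] before the ERG suffix would wrongly predict alternation here too.
So /d/ is underlying, and a rule of word-final obstruent devoicing — voiced obstruents become voiceless word-finally — gives [t].
From [midɔ] the stem 'wind' is /mid/; word-finally this yields [mit].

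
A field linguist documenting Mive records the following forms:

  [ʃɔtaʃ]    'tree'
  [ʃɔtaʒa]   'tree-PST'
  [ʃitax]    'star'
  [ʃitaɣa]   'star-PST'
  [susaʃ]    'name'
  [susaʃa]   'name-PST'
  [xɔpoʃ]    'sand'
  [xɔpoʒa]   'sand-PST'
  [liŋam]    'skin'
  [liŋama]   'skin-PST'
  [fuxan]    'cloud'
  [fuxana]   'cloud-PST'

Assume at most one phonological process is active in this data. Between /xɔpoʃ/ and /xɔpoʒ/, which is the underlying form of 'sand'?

/xɔpoʒ/

'sand' shows [ʃ] ~ [ʒ] at the end of the stem ([xɔpoʃ] vs [xɔpoʒa]).
But 'name' keeps [ʃ] in both environments ([susaʃ], [susaʃa]), so there is no rule changing /ʃ/ to [ʒ] before the PST suffix.
The underlying segment must be /ʒ/; voiced obstruents become voiceless word-finally, yielding [ʃ] there.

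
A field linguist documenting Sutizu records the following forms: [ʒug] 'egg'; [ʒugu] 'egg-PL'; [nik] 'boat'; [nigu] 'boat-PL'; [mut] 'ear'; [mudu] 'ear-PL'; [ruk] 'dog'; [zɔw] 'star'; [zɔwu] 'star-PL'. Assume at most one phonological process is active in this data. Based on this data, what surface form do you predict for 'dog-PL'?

The root 'boat' surfaces as [nik] and [nigu], with a stem-final [k] ~ [g] alternation.
But 'egg' keeps [g] in both environments ([ʒug], [ʒugu]), so there is no rule changing /g/ to [k] in isolation.
The alternation reflects intervocalic voicing: voiceless stops become voiced between vowels. /k/ is underlying.
From [ruk] the stem 'dog' is /ruk/; between vowels this yields [rugu].

[rugu]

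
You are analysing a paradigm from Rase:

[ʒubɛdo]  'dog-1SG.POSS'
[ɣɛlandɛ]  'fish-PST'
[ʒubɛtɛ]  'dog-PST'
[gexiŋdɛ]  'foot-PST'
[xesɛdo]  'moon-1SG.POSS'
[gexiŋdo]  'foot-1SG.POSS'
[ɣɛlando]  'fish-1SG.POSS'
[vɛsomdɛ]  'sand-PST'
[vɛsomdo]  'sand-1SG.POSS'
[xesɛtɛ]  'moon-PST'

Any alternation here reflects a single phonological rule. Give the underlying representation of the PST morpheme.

The PST suffix surfaces as [-dɛ] and [-tɛ], depending on the final segment of the stem.
By contrast the 1SG.POSS suffix keeps its initial [d] throughout — that segment must be underlying.
So the underlying form is /-tɛ/, and voiceless stops become voiced after a nasal.

/-tɛ/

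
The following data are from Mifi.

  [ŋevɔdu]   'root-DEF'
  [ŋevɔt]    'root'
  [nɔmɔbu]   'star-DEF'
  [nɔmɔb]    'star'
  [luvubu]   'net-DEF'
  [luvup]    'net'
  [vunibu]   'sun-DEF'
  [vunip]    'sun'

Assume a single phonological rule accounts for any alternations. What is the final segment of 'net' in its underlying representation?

/p/

'net' shows [b] ~ [p] at the end of the stem ([luvubu] vs [luvup]).
If /b/ were underlying and a rule turned it into [p] in isolation, 'star' would also alternate; but it has [b] in both [nɔmɔbu] and [nɔmɔb].
The underlying segment must be /p/; voiceless stops become voiced between vowels, yielding [b] there.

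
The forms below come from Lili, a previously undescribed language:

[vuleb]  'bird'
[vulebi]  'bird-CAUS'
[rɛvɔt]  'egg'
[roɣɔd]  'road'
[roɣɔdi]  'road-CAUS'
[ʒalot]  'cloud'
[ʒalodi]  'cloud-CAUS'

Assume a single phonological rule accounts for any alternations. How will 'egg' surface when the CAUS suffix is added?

[rɛvɔdi]

The stem for 'cloud' ends in [t] in [ʒalot] but [d] in [ʒalodi].
Compare 'road', with invariant [d] in [roɣɔd] and [roɣɔdi]: an analysis with underlying /d/ and a rule producing [t] in isolation would wrongly predict alternation here too.
Therefore /t/ is basic and [d] is derived by intervocalic voicing (voiceless stops become voiced between vowels).
The one attested form of 'egg', [rɛvɔt], shows underlying /rɛvɔt/. Applying the same rule between vowels gives [rɛvɔdi].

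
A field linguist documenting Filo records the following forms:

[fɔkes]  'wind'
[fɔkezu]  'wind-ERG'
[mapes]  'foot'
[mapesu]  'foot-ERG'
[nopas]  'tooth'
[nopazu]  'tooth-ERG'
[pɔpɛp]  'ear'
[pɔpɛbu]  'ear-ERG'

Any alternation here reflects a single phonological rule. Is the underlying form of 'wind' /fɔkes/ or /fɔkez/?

/fɔkez/

The root 'wind' surfaces as [fɔkes] and [fɔkezu], with a stem-final [s] ~ [z] alternation.
The stem 'foot' ([mapes], [mapesu]) shows [s] unchanged in both environments, so [s] cannot be basic with [z] derived before the ERG suffix.
The alternation reflects word-final obstruent devoicing: voiced obstruents become voiceless word-finally. /z/ is underlying.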